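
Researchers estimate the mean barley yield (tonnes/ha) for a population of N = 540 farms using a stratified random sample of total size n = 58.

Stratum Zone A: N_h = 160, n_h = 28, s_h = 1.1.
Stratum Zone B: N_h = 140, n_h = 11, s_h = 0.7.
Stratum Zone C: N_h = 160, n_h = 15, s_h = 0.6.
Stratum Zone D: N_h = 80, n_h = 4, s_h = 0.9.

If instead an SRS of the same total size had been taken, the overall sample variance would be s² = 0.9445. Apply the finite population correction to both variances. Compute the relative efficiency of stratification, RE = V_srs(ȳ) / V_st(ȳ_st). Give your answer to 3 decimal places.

RE ≈ 1.209

V̂(ȳ_st) = Σ W_h² (1 − n_h/N_h) s_h²/n_h, with W_h = N_h/N and N = 540:
  stratum Zone A: (160/540)²·(1 − 28/160)·1.1²/28 = 0.00312992
  stratum Zone B: (140/540)²·(1 − 11/140)·0.7²/11 = 0.00275889
  stratum Zone C: (160/540)²·(1 − 15/160)·0.6²/15 = 0.00190947
  stratum Zone D: (80/540)²·(1 − 4/80)·0.9²/4 = 0.00422222
V_st = 0.0120205
V_srs = (1 − 58/540)·0.9445/58 = 0.0145354
Relative efficiency = V_srs / V_st = 0.0145354/0.0120205 = 1.2092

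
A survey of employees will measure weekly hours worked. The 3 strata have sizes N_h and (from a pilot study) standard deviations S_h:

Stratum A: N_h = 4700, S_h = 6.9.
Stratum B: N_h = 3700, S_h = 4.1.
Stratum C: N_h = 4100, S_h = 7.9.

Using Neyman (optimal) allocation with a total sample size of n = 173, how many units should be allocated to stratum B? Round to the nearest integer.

Neyman allocation: n_h = n · N_h S_h / Σ N_i S_i, with n = 173.
  stratum A: N_h·S_h = 4700·6.9 = 32430.00
  stratum B: N_h·S_h = 3700·4.1 = 15170.00
  stratum C: N_h·S_h = 4100·7.9 = 32390.00
Σ N_h S_h = 79990.00
n for stratum B = 173·15170.00/79990.00 = 32.809 → 33

33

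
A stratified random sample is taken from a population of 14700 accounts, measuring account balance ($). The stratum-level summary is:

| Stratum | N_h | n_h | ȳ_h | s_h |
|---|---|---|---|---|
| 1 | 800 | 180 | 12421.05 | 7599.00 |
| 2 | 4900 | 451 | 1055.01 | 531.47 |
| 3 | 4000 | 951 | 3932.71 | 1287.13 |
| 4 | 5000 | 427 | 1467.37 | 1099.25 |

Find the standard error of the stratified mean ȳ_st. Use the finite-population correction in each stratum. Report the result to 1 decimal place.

V̂(ȳ_st) = Σ W_h² (1 − n_h/N_h) s_h²/n_h, with W_h = N_h/N and N = 14700:
  stratum 1: (800/14700)²·(1 − 180/800)·7599.00²/180 = 736.355
  stratum 2: (4900/14700)²·(1 − 451/4900)·531.47²/451 = 63.1837
  stratum 3: (4000/14700)²·(1 − 951/4000)·1287.13²/951 = 98.3212
  stratum 4: (5000/14700)²·(1 − 427/5000)·1099.25²/427 = 299.434
V̂(ȳ_st) = 1197.29
SE(ȳ_st) = √1197.29 = 34.6019

SE(ȳ_st) ≈ 34.6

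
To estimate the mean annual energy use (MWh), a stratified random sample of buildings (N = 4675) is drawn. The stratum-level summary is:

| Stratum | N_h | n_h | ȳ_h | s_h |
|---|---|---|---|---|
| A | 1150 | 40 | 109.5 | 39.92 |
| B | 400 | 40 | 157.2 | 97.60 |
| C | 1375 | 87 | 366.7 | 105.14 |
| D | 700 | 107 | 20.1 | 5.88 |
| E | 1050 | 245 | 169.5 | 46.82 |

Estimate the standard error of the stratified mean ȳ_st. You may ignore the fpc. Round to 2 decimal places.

SE(ȳ_st) ≈ 3.95

V̂(ȳ_st) = Σ W_h² s_h²/n_h, with W_h = N_h/N and N = 4675:
  stratum A: (1150/4675)²·39.92²/40 = 2.41076
  stratum B: (400/4675)²·97.60²/40 = 1.7434
  stratum C: (1375/4675)²·105.14²/87 = 10.9915
  stratum D: (700/4675)²·5.88²/107 = 0.00724442
  stratum E: (1050/4675)²·46.82²/245 = 0.451349
V̂(ȳ_st) = 15.6043
SE(ȳ_st) = √15.6043 = 3.95023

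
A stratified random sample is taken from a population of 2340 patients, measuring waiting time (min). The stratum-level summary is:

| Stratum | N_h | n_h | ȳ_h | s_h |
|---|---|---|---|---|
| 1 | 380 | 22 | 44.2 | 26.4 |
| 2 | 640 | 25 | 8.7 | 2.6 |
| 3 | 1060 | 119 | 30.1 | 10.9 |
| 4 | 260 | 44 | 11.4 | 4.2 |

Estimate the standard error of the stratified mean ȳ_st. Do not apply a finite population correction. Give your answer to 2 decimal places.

SE(ȳ_st) ≈ 1.03

V̂(ȳ_st) = Σ W_h² s_h²/n_h, with W_h = N_h/N and N = 2340:
  stratum 1: (380/2340)²·26.4²/22 = 0.83545
  stratum 2: (640/2340)²·2.6²/25 = 0.0202272
  stratum 3: (1060/2340)²·10.9²/119 = 0.204874
  stratum 4: (260/2340)²·4.2²/44 = 0.00494949
V̂(ȳ_st) = 1.0655
SE(ȳ_st) = √1.0655 = 1.03223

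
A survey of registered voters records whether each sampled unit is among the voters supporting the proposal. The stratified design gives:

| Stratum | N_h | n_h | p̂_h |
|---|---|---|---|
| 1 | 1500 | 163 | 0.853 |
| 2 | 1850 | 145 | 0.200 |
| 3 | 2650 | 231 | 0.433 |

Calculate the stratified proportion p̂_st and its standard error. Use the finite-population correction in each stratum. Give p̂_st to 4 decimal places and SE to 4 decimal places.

p̂_st ≈ 0.4662, SE ≈ 0.0182

N = 6000; stratum weights W_h = N_h/N.
p̂_st = Σ W_h p̂_h = (1500·0.853 + 1850·0.200 + 2650·0.433)/6000 = 0.46616
V̂(p̂_st) = Σ W_h² (1 − n_h/N_h) p̂_h(1−p̂_h)/(n_h−1):
  stratum 1: (1500/6000)²·(1 − 163/1500)·0.853·0.147/162 = 4.31193e-05
  stratum 2: (1850/6000)²·(1 − 145/1850)·0.200·0.800/144 = 9.73534e-05
  stratum 3: (2650/6000)²·(1 − 231/2650)·0.433·0.567/230 = 0.000190074
V̂(p̂_st) = 0.000330547; SE = √V̂ = 0.0181809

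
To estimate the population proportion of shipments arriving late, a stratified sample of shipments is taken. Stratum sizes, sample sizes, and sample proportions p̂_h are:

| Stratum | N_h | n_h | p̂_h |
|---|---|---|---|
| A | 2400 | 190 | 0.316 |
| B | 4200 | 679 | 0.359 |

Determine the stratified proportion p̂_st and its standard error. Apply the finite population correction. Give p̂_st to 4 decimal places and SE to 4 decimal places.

p̂_st ≈ 0.3434, SE ≈ 0.0160

N = 6600; stratum weights W_h = N_h/N.
p̂_st = Σ W_h p̂_h = (2400·0.316 + 4200·0.359)/6600 = 0.34336
V̂(p̂_st) = Σ W_h² (1 − n_h/N_h) p̂_h(1−p̂_h)/(n_h−1):
  stratum A: (2400/6600)²·(1 − 190/2400)·0.316·0.684/189 = 0.000139251
  stratum B: (4200/6600)²·(1 − 679/4200)·0.359·0.641/678 = 0.000115226
V̂(p̂_st) = 0.000254477; SE = √V̂ = 0.0159523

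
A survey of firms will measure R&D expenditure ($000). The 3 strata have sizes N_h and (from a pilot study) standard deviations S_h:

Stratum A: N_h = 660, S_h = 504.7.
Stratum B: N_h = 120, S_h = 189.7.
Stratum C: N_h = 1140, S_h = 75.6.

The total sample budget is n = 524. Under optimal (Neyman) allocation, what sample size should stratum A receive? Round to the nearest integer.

395

Neyman allocation: n_h = n · N_h S_h / Σ N_i S_i, with n = 524.
  stratum A: N_h·S_h = 660·504.7 = 333102.00
  stratum B: N_h·S_h = 120·189.7 = 22764.00
  stratum C: N_h·S_h = 1140·75.6 = 86184.00
Σ N_h S_h = 442050.00
n for stratum A = 524·333102.00/442050.00 = 394.855 → 395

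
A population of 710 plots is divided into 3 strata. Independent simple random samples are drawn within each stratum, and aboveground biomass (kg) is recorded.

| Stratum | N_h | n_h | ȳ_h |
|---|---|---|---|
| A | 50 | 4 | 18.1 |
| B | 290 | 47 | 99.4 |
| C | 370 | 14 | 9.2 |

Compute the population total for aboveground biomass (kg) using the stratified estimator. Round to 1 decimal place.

τ̂_st ≈ 33135.0

τ̂_st = Σ N_h ȳ_h = 50·18.1 + 290·99.4 + 370·9.2 = 33135.0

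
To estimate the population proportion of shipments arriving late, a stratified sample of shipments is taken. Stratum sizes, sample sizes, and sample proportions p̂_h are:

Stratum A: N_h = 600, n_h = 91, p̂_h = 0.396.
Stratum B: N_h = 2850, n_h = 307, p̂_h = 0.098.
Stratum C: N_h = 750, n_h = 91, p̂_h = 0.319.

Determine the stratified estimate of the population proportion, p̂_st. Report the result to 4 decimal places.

p̂_st ≈ 0.1800

N = 4200; stratum weights W_h = N_h/N.
p̂_st = Σ W_h p̂_h = (600·0.396 + 2850·0.098 + 750·0.319)/4200 = 0.18004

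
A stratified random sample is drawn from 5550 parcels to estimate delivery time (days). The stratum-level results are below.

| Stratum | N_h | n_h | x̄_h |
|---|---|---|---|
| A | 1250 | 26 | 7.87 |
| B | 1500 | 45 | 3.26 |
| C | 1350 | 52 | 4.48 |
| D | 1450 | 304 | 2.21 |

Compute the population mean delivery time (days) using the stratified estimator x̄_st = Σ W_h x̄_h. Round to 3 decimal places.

x̄_st ≈ 4.321

N = Σ N_h = 5550. Stratum weights W_h = N_h/N.
x̄_st = (1250·7.87 + 1500·3.26 + 1350·4.48 + 1450·2.21) / 5550 = 4.32072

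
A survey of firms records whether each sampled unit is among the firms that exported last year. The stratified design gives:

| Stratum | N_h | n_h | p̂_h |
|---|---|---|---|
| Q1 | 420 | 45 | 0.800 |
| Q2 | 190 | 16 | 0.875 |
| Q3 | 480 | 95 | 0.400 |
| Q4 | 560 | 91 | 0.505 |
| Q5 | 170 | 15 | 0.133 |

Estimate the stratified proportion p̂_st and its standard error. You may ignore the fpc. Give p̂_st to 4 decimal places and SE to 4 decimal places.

p̂_st ≈ 0.5493, SE ≈ 0.0280

N = 1820; stratum weights W_h = N_h/N.
p̂_st = Σ W_h p̂_h = (420·0.800 + 190·0.875 + 480·0.400 + 560·0.505 + 170·0.133)/1820 = 0.54926
V̂(p̂_st) = Σ W_h² p̂_h(1−p̂_h)/(n_h−1):
  stratum Q1: (420/1820)²·0.800·0.200/44 = 0.000193653
  stratum Q2: (190/1820)²·0.875·0.125/15 = 7.94678e-05
  stratum Q3: (480/1820)²·0.400·0.600/94 = 0.000177592
  stratum Q4: (560/1820)²·0.505·0.495/90 = 0.000262959
  stratum Q5: (170/1820)²·0.133·0.867/14 = 7.18617e-05
V̂(p̂_st) = 0.000785533; SE = √V̂ = 0.0280274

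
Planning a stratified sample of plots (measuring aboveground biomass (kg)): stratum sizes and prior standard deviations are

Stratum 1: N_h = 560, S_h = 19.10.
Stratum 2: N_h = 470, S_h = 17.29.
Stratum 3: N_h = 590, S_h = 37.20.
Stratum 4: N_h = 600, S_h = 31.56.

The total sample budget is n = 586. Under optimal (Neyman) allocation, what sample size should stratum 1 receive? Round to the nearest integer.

Neyman allocation: n_h = n · N_h S_h / Σ N_i S_i, with n = 586.
  stratum 1: N_h·S_h = 560·19.10 = 10696.00
  stratum 2: N_h·S_h = 470·17.29 = 8126.30
  stratum 3: N_h·S_h = 590·37.20 = 21948.00
  stratum 4: N_h·S_h = 600·31.56 = 18936.00
Σ N_h S_h = 59706.30
n for stratum 1 = 586·10696.00/59706.30 = 104.978 → 105

105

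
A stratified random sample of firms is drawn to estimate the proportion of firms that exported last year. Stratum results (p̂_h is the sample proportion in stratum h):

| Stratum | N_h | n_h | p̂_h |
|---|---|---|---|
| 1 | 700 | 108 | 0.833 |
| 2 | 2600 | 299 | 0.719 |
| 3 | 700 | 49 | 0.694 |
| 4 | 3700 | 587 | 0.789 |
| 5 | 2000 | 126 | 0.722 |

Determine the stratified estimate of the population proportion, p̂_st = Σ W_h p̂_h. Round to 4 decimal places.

p̂_st ≈ 0.7527

N = 9700; stratum weights W_h = N_h/N.
p̂_st = Σ W_h p̂_h = (700·0.833 + 2600·0.719 + 700·0.694 + 3700·0.789 + 2000·0.722)/9700 = 0.75274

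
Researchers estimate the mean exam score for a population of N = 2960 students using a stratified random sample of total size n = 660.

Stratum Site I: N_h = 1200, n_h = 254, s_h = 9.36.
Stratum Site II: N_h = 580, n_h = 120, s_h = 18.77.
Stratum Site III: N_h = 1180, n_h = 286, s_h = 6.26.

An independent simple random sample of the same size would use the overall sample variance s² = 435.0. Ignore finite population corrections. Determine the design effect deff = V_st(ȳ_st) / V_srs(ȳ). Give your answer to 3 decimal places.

V̂(ȳ_st) = Σ W_h² s_h²/n_h, with W_h = N_h/N and N = 2960:
  stratum Site I: (1200/2960)²·9.36²/254 = 0.0566888
  stratum Site II: (580/2960)²·18.77²/120 = 0.112725
  stratum Site III: (1180/2960)²·6.26²/286 = 0.0217753
V_st = 0.191189
V_srs = s²/n = 435.0/660 = 0.659091
deff = V_st / V_srs = 0.191189/0.659091 = 0.2901

deff ≈ 0.290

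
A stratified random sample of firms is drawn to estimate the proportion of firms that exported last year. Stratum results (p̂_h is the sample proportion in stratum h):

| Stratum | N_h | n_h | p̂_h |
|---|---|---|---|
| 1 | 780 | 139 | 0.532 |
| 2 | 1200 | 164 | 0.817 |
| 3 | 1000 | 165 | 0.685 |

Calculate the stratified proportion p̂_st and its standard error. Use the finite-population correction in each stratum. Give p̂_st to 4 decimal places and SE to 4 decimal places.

N = 2980; stratum weights W_h = N_h/N.
p̂_st = Σ W_h p̂_h = (780·0.532 + 1200·0.817 + 1000·0.685)/2980 = 0.69811
V̂(p̂_st) = Σ W_h² (1 − n_h/N_h) p̂_h(1−p̂_h)/(n_h−1):
  stratum 1: (780/2980)²·(1 − 139/780)·0.532·0.468/138 = 0.000101578
  stratum 2: (1200/2980)²·(1 − 164/1200)·0.817·0.183/163 = 0.000128409
  stratum 3: (1000/2980)²·(1 − 165/1000)·0.685·0.315/164 = 0.000123712
V̂(p̂_st) = 0.000353698; SE = √V̂ = 0.0188069

p̂_st ≈ 0.6981, SE ≈ 0.0188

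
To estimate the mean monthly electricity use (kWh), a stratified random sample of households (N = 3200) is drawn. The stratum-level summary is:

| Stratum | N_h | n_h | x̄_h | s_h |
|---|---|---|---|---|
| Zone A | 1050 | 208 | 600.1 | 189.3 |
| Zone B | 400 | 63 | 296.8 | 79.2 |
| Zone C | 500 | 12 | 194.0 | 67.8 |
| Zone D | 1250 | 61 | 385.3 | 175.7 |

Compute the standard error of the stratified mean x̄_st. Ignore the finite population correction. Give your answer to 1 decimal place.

SE(x̄_st) ≈ 10.3

V̂(x̄_st) = Σ W_h² s_h²/n_h, with W_h = N_h/N and N = 3200:
  stratum Zone A: (1050/3200)²·189.3²/208 = 18.5488
  stratum Zone B: (400/3200)²·79.2²/63 = 1.55571
  stratum Zone C: (500/3200)²·67.8²/12 = 9.35229
  stratum Zone D: (1250/3200)²·175.7²/61 = 77.2207
V̂(x̄_st) = 106.678
SE(x̄_st) = √106.678 = 10.3285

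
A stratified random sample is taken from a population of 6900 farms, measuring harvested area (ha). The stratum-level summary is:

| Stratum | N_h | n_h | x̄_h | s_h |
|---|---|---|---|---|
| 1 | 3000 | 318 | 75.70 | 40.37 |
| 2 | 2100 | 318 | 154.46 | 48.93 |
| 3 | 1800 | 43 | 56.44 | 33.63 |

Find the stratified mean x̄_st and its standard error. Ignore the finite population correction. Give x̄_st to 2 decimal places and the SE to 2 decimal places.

x̄_st ≈ 94.65, SE ≈ 1.86

x̄_st = Σ W_h x̄_h = (3000·75.70 + 2100·154.46 + 1800·56.44)/6900 = 94.64609
V̂(x̄_st) = Σ W_h² s_h²/n_h, with W_h = N_h/N and N = 6900:
  stratum 1: (3000/6900)²·40.37²/318 = 0.968801
  stratum 2: (2100/6900)²·48.93²/318 = 0.697371
  stratum 3: (1800/6900)²·33.63²/43 = 1.78991
V̂(x̄_st) = 3.45609
SE(x̄_st) = √3.45609 = 1.85906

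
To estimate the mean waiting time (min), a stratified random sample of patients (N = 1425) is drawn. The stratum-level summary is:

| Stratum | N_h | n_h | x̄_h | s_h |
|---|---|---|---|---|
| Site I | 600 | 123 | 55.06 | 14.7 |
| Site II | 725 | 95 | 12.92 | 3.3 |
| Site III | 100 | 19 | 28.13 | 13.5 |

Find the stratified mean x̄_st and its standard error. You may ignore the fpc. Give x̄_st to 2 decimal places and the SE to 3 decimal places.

x̄_st = Σ W_h x̄_h = (600·55.06 + 725·12.92 + 100·28.13)/1425 = 31.73053
V̂(x̄_st) = Σ W_h² s_h²/n_h, with W_h = N_h/N and N = 1425:
  stratum Site I: (600/1425)²·14.7²/123 = 0.31146
  stratum Site II: (725/1425)²·3.3²/95 = 0.0296723
  stratum Site III: (100/1425)²·13.5²/19 = 0.0472372
V̂(x̄_st) = 0.388369
SE(x̄_st) = √0.388369 = 0.623193

x̄_st ≈ 31.73, SE ≈ 0.623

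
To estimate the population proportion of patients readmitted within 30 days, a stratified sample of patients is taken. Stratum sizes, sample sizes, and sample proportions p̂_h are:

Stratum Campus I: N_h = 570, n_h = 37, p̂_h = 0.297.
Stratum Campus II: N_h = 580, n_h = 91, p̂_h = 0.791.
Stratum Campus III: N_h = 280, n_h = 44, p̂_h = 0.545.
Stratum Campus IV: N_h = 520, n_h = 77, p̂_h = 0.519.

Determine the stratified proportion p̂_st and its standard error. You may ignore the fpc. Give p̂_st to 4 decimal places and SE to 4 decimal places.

p̂_st ≈ 0.5387, SE ≈ 0.0318

N = 1950; stratum weights W_h = N_h/N.
p̂_st = Σ W_h p̂_h = (570·0.297 + 580·0.791 + 280·0.545 + 520·0.519)/1950 = 0.53874
V̂(p̂_st) = Σ W_h² p̂_h(1−p̂_h)/(n_h−1):
  stratum Campus I: (570/1950)²·0.297·0.703/36 = 0.000495553
  stratum Campus II: (580/1950)²·0.791·0.209/90 = 0.000162505
  stratum Campus III: (280/1950)²·0.545·0.455/43 = 0.000118901
  stratum Campus IV: (520/1950)²·0.519·0.481/76 = 0.00023358
V̂(p̂_st) = 0.00101054; SE = √V̂ = 0.031789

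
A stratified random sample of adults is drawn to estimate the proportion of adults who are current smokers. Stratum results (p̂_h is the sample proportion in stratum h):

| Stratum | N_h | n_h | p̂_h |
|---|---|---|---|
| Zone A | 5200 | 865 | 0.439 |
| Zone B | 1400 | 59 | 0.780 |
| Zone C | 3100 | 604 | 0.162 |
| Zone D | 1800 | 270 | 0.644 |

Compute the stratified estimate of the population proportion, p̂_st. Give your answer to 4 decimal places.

p̂_st ≈ 0.4379

N = 11500; stratum weights W_h = N_h/N.
p̂_st = Σ W_h p̂_h = (5200·0.439 + 1400·0.780 + 3100·0.162 + 1800·0.644)/11500 = 0.43793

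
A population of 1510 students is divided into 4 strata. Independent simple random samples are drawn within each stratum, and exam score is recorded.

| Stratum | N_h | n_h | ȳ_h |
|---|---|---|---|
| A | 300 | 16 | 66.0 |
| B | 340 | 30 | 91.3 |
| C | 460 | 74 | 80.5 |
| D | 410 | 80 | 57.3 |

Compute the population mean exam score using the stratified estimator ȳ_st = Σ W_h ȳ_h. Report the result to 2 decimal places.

N = Σ N_h = 1510. Stratum weights W_h = N_h/N.
ȳ_st = (300·66.0 + 340·91.3 + 460·80.5 + 410·57.3) / 1510 = 73.7517

ȳ_st ≈ 73.75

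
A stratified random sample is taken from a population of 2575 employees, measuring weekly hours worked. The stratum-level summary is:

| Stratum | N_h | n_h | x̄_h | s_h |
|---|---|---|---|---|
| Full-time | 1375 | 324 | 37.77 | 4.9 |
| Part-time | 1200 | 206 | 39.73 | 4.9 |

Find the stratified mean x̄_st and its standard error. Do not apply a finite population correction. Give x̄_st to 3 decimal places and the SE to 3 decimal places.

x̄_st ≈ 38.683, SE ≈ 0.216

x̄_st = Σ W_h x̄_h = (1375·37.77 + 1200·39.73)/2575 = 38.68340
V̂(x̄_st) = Σ W_h² s_h²/n_h, with W_h = N_h/N and N = 2575:
  stratum Full-time: (1375/2575)²·4.9²/324 = 0.0211299
  stratum Part-time: (1200/2575)²·4.9²/206 = 0.0253124
V̂(x̄_st) = 0.0464423
SE(x̄_st) = √0.0464423 = 0.215505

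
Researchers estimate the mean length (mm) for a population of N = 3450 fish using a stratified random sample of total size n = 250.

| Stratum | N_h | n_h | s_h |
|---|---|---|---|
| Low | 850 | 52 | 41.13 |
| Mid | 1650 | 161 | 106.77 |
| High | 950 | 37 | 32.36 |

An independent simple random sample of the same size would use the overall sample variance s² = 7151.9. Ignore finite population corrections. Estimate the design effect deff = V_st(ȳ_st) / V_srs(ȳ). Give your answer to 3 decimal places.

deff ≈ 0.710

V̂(ȳ_st) = Σ W_h² s_h²/n_h, with W_h = N_h/N and N = 3450:
  stratum Low: (850/3450)²·41.13²/52 = 1.97476
  stratum Mid: (1650/3450)²·106.77²/161 = 16.1958
  stratum High: (950/3450)²·32.36²/37 = 2.14597
V_st = 20.3165
V_srs = s²/n = 7151.9/250 = 28.6076
deff = V_st / V_srs = 20.3165/28.6076 = 0.7102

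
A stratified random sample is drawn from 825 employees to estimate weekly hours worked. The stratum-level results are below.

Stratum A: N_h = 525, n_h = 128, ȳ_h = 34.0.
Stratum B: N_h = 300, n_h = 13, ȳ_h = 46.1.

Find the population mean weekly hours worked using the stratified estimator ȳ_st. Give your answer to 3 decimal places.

N = Σ N_h = 825. Stratum weights W_h = N_h/N.
ȳ_st = (525·34.0 + 300·46.1) / 825 = 38.40000

ȳ_st ≈ 38.400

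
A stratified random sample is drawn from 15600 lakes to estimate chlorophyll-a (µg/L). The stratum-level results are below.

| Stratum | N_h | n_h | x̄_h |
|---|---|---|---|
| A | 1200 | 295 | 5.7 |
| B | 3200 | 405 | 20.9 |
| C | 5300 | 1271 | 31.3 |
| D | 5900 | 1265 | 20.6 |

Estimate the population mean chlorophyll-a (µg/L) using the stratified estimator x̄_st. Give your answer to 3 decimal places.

x̄_st ≈ 23.151

N = Σ N_h = 15600. Stratum weights W_h = N_h/N.
x̄_st = (1200·5.7 + 3200·20.9 + 5300·31.3 + 5900·20.6) / 15600 = 23.15064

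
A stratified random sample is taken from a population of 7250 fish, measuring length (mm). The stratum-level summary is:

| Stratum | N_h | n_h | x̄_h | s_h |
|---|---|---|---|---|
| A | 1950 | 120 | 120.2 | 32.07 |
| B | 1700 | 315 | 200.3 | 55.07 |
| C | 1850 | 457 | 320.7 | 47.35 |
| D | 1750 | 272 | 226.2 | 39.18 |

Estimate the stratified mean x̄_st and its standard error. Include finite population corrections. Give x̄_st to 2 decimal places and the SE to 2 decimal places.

x̄_st ≈ 215.73, SE ≈ 1.24

x̄_st = Σ W_h x̄_h = (1950·120.2 + 1700·200.3 + 1850·320.7 + 1750·226.2)/7250 = 215.73034
V̂(x̄_st) = Σ W_h² (1 − n_h/N_h) s_h²/n_h, with W_h = N_h/N and N = 7250:
  stratum A: (1950/7250)²·(1 − 120/1950)·32.07²/120 = 0.581871
  stratum B: (1700/7250)²·(1 − 315/1700)·55.07²/315 = 0.431263
  stratum C: (1850/7250)²·(1 − 457/1850)·47.35²/457 = 0.240531
  stratum D: (1750/7250)²·(1 − 272/1750)·39.18²/272 = 0.277713
V̂(x̄_st) = 1.53138
SE(x̄_st) = √1.53138 = 1.23749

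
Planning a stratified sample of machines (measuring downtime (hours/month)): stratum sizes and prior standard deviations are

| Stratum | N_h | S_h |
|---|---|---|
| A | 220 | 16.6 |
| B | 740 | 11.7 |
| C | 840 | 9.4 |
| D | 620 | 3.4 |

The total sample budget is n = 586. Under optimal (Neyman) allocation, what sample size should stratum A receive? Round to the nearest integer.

96

Neyman allocation: n_h = n · N_h S_h / Σ N_i S_i, with n = 586.
  stratum A: N_h·S_h = 220·16.6 = 3652.00
  stratum B: N_h·S_h = 740·11.7 = 8658.00
  stratum C: N_h·S_h = 840·9.4 = 7896.00
  stratum D: N_h·S_h = 620·3.4 = 2108.00
Σ N_h S_h = 22314.00
n for stratum A = 586·3652.00/22314.00 = 95.907 → 96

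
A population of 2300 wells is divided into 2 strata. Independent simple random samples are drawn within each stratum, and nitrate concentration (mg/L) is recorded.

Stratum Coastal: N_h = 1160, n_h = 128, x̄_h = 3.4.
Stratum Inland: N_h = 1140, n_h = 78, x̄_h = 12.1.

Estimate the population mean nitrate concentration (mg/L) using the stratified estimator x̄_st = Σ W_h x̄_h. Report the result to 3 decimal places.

x̄_st ≈ 7.712

N = Σ N_h = 2300. Stratum weights W_h = N_h/N.
x̄_st = (1160·3.4 + 1140·12.1) / 2300 = 7.71217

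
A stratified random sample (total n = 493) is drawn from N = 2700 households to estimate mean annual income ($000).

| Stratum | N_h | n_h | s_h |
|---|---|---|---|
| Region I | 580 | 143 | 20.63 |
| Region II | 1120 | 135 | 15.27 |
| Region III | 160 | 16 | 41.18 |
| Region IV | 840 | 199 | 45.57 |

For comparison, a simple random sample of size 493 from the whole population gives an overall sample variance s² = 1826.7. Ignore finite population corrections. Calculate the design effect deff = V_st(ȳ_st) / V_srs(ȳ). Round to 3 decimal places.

V̂(ȳ_st) = Σ W_h² s_h²/n_h, with W_h = N_h/N and N = 2700:
  stratum Region I: (580/2700)²·20.63²/143 = 0.137338
  stratum Region II: (1120/2700)²·15.27²/135 = 0.297203
  stratum Region III: (160/2700)²·41.18²/16 = 0.37219
  stratum Region IV: (840/2700)²·45.57²/199 = 1.01003
V_st = 1.81677
V_srs = s²/n = 1826.7/493 = 3.70527
deff = V_st / V_srs = 1.81677/3.70527 = 0.4903

deff ≈ 0.490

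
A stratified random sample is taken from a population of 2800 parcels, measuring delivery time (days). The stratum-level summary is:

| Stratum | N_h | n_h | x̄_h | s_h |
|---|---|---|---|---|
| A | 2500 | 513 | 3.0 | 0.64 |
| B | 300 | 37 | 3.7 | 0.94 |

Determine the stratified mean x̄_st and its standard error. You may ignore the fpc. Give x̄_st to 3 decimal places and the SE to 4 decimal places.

x̄_st ≈ 3.075, SE ≈ 0.0302

x̄_st = Σ W_h x̄_h = (2500·3.0 + 300·3.7)/2800 = 3.07500
V̂(x̄_st) = Σ W_h² s_h²/n_h, with W_h = N_h/N and N = 2800:
  stratum A: (2500/2800)²·0.64²/513 = 0.000636512
  stratum B: (300/2800)²·0.94²/37 = 0.000274145
V̂(x̄_st) = 0.000910657
SE(x̄_st) = √0.000910657 = 0.0301771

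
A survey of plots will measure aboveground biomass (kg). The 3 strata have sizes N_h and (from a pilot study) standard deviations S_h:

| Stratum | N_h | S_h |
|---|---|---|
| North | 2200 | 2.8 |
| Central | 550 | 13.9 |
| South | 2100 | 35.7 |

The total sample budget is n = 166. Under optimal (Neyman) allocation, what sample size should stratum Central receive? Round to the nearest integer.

Neyman allocation: n_h = n · N_h S_h / Σ N_i S_i, with n = 166.
  stratum North: N_h·S_h = 2200·2.8 = 6160.00
  stratum Central: N_h·S_h = 550·13.9 = 7645.00
  stratum South: N_h·S_h = 2100·35.7 = 74970.00
Σ N_h S_h = 88775.00
n for stratum Central = 166·7645.00/88775.00 = 14.295 → 14

14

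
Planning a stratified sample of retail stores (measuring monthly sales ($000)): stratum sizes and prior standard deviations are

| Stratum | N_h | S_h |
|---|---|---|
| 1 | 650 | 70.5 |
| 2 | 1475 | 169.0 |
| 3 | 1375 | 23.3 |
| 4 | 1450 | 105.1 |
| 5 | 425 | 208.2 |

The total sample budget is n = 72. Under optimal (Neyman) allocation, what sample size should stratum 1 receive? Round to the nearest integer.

6

Neyman allocation: n_h = n · N_h S_h / Σ N_i S_i, with n = 72.
  stratum 1: N_h·S_h = 650·70.5 = 45825.00
  stratum 2: N_h·S_h = 1475·169.0 = 249275.00
  stratum 3: N_h·S_h = 1375·23.3 = 32037.50
  stratum 4: N_h·S_h = 1450·105.1 = 152395.00
  stratum 5: N_h·S_h = 425·208.2 = 88485.00
Σ N_h S_h = 568017.50
n for stratum 1 = 72·45825.00/568017.50 = 5.809 → 6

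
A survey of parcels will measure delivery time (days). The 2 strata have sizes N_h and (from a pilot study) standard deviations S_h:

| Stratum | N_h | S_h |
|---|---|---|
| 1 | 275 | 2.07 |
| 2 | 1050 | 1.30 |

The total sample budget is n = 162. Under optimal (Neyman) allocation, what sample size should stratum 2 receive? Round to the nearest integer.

Neyman allocation: n_h = n · N_h S_h / Σ N_i S_i, with n = 162.
  stratum 1: N_h·S_h = 275·2.07 = 569.25
  stratum 2: N_h·S_h = 1050·1.30 = 1365.00
Σ N_h S_h = 1934.25
n for stratum 2 = 162·1365.00/1934.25 = 114.323 → 114

114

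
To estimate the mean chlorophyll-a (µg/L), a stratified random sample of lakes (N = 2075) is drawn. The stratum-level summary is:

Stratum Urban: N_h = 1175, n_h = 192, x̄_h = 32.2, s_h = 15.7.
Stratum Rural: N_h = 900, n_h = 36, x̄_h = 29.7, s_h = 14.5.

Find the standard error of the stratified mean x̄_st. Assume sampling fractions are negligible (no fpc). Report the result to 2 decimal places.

V̂(x̄_st) = Σ W_h² s_h²/n_h, with W_h = N_h/N and N = 2075:
  stratum Urban: (1175/2075)²·15.7²/192 = 0.411659
  stratum Rural: (900/2075)²·14.5²/36 = 1.09871
V̂(x̄_st) = 1.51037
SE(x̄_st) = √1.51037 = 1.22897

SE(x̄_st) ≈ 1.23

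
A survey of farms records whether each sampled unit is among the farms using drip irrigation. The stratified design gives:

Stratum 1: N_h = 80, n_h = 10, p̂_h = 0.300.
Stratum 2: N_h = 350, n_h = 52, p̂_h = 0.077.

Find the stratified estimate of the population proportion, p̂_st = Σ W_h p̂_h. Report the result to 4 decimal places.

N = 430; stratum weights W_h = N_h/N.
p̂_st = Σ W_h p̂_h = (80·0.300 + 350·0.077)/430 = 0.11849

p̂_st ≈ 0.1185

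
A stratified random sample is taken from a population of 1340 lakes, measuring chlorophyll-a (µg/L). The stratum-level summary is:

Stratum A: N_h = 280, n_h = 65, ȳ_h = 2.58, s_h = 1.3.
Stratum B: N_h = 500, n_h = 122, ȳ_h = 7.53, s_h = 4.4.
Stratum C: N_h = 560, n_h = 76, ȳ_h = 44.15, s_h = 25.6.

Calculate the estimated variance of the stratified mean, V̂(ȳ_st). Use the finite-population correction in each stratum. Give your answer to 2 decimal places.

V̂(ȳ_st) ≈ 1.32

V̂(ȳ_st) = Σ W_h² (1 − n_h/N_h) s_h²/n_h, with W_h = N_h/N and N = 1340:
  stratum A: (280/1340)²·(1 − 65/280)·1.3²/65 = 0.000871686
  stratum B: (500/1340)²·(1 − 122/500)·4.4²/122 = 0.0167031
  stratum C: (560/1340)²·(1 − 76/560)·25.6²/76 = 1.30164
V̂(ȳ_st) = 1.31921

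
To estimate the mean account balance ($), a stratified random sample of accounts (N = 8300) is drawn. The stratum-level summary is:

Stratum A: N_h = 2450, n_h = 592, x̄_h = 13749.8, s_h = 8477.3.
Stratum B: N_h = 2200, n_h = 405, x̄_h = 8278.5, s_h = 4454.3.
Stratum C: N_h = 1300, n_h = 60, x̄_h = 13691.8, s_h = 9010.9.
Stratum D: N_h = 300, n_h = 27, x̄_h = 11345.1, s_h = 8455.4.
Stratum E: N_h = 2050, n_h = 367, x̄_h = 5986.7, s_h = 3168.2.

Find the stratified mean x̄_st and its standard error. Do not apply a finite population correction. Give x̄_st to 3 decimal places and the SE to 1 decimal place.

x̄_st = Σ W_h x̄_h = (2450·13749.8 + 2200·8278.5 + 1300·13691.8 + 300·11345.1 + 2050·5986.7)/8300 = 10286.18253
V̂(x̄_st) = Σ W_h² s_h²/n_h, with W_h = N_h/N and N = 8300:
  stratum A: (2450/8300)²·8477.3²/592 = 10577.2
  stratum B: (2200/8300)²·4454.3²/405 = 3441.86
  stratum C: (1300/8300)²·9010.9²/60 = 33198.3
  stratum D: (300/8300)²·8455.4²/27 = 3459.32
  stratum E: (2050/8300)²·3168.2²/367 = 1668.44
V̂(x̄_st) = 52345.1
SE(x̄_st) = √52345.1 = 228.79

x̄_st ≈ 10286.183, SE ≈ 228.8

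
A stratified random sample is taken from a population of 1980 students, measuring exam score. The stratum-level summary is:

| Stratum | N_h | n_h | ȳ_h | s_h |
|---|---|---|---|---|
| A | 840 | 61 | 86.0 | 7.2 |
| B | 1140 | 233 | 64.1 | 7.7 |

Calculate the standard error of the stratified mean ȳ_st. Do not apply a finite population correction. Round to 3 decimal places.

V̂(ȳ_st) = Σ W_h² s_h²/n_h, with W_h = N_h/N and N = 1980:
  stratum A: (840/1980)²·7.2²/61 = 0.152955
  stratum B: (1140/1980)²·7.7²/233 = 0.0843538
V̂(ȳ_st) = 0.237309
SE(ȳ_st) = √0.237309 = 0.487143

SE(ȳ_st) ≈ 0.487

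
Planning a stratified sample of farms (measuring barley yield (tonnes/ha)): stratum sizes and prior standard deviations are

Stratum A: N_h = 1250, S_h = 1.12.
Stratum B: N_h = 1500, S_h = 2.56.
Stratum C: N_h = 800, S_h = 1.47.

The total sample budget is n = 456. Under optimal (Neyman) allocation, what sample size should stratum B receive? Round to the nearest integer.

273

Neyman allocation: n_h = n · N_h S_h / Σ N_i S_i, with n = 456.
  stratum A: N_h·S_h = 1250·1.12 = 1400.00
  stratum B: N_h·S_h = 1500·2.56 = 3840.00
  stratum C: N_h·S_h = 800·1.47 = 1176.00
Σ N_h S_h = 6416.00
n for stratum B = 456·3840.00/6416.00 = 272.918 → 273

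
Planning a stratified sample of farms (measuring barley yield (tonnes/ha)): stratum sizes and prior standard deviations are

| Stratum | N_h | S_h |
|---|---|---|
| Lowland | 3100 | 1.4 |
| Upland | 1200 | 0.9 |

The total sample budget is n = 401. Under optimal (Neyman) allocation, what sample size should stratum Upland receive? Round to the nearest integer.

80

Neyman allocation: n_h = n · N_h S_h / Σ N_i S_i, with n = 401.
  stratum Lowland: N_h·S_h = 3100·1.4 = 4340.00
  stratum Upland: N_h·S_h = 1200·0.9 = 1080.00
Σ N_h S_h = 5420.00
n for stratum Upland = 401·1080.00/5420.00 = 79.904 → 80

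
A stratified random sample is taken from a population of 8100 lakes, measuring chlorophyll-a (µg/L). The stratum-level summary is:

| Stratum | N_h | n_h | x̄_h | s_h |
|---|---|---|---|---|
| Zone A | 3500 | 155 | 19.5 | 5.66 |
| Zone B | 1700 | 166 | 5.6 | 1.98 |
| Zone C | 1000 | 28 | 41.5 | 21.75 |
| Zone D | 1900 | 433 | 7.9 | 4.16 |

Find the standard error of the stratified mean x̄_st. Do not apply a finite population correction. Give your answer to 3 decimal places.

V̂(x̄_st) = Σ W_h² s_h²/n_h, with W_h = N_h/N and N = 8100:
  stratum Zone A: (3500/8100)²·5.66²/155 = 0.0385893
  stratum Zone B: (1700/8100)²·1.98²/166 = 0.00104028
  stratum Zone C: (1000/8100)²·21.75²/28 = 0.257508
  stratum Zone D: (1900/8100)²·4.16²/433 = 0.00219905
V̂(x̄_st) = 0.299337
SE(x̄_st) = √0.299337 = 0.547117

SE(x̄_st) ≈ 0.547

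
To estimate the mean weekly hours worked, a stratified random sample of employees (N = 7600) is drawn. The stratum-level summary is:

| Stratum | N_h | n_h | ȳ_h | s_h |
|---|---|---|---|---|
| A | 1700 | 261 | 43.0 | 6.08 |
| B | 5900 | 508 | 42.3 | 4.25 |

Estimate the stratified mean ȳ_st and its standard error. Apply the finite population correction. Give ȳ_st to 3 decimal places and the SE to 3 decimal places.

ȳ_st = Σ W_h ȳ_h = (1700·43.0 + 5900·42.3)/7600 = 42.45658
V̂(ȳ_st) = Σ W_h² (1 − n_h/N_h) s_h²/n_h, with W_h = N_h/N and N = 7600:
  stratum A: (1700/7600)²·(1 − 261/1700)·6.08²/261 = 0.00599859
  stratum B: (5900/7600)²·(1 − 508/5900)·4.25²/508 = 0.0195834
V̂(ȳ_st) = 0.025582
SE(ȳ_st) = √0.025582 = 0.159944

ȳ_st ≈ 42.457, SE ≈ 0.160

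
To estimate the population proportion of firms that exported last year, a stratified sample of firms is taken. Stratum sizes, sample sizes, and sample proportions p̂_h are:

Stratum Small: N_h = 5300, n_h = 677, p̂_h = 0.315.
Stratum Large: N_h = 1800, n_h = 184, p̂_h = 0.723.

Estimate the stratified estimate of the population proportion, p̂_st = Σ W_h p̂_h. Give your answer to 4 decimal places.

N = 7100; stratum weights W_h = N_h/N.
p̂_st = Σ W_h p̂_h = (5300·0.315 + 1800·0.723)/7100 = 0.41844

p̂_st ≈ 0.4184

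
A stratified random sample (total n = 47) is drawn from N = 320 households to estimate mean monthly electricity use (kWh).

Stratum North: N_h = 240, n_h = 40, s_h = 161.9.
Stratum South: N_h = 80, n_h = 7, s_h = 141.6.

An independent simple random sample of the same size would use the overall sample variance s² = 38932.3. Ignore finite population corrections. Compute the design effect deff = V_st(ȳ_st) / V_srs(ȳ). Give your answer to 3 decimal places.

deff ≈ 0.661

V̂(ȳ_st) = Σ W_h² s_h²/n_h, with W_h = N_h/N and N = 320:
  stratum North: (240/320)²·161.9²/40 = 368.601
  stratum South: (80/320)²·141.6²/7 = 179.023
V_st = 547.624
V_srs = s²/n = 38932.3/47 = 828.347
deff = V_st / V_srs = 547.624/828.347 = 0.6611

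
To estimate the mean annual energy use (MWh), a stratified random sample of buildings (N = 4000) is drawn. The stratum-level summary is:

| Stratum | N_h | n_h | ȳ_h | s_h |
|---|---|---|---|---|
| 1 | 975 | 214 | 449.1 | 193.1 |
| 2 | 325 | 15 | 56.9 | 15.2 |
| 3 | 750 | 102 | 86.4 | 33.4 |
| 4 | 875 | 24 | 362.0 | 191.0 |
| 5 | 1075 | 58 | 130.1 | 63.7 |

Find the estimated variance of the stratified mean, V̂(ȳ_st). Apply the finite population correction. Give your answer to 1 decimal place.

V̂(ȳ_st) ≈ 84.0

V̂(ȳ_st) = Σ W_h² (1 − n_h/N_h) s_h²/n_h, with W_h = N_h/N and N = 4000:
  stratum 1: (975/4000)²·(1 − 214/975)·193.1²/214 = 8.08016
  stratum 2: (325/4000)²·(1 − 15/325)·15.2²/15 = 0.0969887
  stratum 3: (750/4000)²·(1 − 102/750)·33.4²/102 = 0.332207
  stratum 4: (875/4000)²·(1 − 24/875)·191.0²/24 = 70.7413
  stratum 5: (1075/4000)²·(1 − 58/1075)·63.7²/58 = 4.78036
V̂(ȳ_st) = 84.031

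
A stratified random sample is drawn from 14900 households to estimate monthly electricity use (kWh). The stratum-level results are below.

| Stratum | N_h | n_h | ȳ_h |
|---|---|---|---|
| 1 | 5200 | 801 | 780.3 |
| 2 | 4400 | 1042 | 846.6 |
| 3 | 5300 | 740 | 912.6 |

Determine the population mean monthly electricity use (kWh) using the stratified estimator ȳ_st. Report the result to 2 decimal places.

ȳ_st ≈ 846.94

N = Σ N_h = 14900. Stratum weights W_h = N_h/N.
ȳ_st = (5200·780.3 + 4400·846.6 + 5300·912.6) / 14900 = 846.9383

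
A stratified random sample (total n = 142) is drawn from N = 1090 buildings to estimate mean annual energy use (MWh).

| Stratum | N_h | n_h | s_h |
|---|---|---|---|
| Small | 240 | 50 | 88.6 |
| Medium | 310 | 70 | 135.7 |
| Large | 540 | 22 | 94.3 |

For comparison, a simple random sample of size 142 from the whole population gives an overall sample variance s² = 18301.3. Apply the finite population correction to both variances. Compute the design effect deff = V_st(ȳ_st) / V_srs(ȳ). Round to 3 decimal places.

deff ≈ 1.050

V̂(ȳ_st) = Σ W_h² (1 − n_h/N_h) s_h²/n_h, with W_h = N_h/N and N = 1090:
  stratum Small: (240/1090)²·(1 − 50/240)·88.6²/50 = 6.02572
  stratum Medium: (310/1090)²·(1 − 70/310)·135.7²/70 = 16.4733
  stratum Large: (540/1090)²·(1 − 22/540)·94.3²/22 = 95.1637
V_st = 117.663
V_srs = (1 − 142/1090)·18301.3/142 = 112.092
deff = V_st / V_srs = 117.663/112.092 = 1.0497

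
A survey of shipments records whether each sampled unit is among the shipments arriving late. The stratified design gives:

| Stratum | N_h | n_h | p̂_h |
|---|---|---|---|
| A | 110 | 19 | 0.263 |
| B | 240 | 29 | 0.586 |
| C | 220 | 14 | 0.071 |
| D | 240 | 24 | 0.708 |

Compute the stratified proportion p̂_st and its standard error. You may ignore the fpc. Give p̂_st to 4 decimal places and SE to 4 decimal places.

p̂_st ≈ 0.4384, SE ≈ 0.0461

N = 810; stratum weights W_h = N_h/N.
p̂_st = Σ W_h p̂_h = (110·0.263 + 240·0.586 + 220·0.071 + 240·0.708)/810 = 0.43841
V̂(p̂_st) = Σ W_h² p̂_h(1−p̂_h)/(n_h−1):
  stratum A: (110/810)²·0.263·0.737/18 = 0.000198594
  stratum B: (240/810)²·0.586·0.414/28 = 0.000760663
  stratum C: (220/810)²·0.071·0.929/13 = 0.000374288
  stratum D: (240/810)²·0.708·0.292/23 = 0.000789116
V̂(p̂_st) = 0.00212266; SE = √V̂ = 0.0460723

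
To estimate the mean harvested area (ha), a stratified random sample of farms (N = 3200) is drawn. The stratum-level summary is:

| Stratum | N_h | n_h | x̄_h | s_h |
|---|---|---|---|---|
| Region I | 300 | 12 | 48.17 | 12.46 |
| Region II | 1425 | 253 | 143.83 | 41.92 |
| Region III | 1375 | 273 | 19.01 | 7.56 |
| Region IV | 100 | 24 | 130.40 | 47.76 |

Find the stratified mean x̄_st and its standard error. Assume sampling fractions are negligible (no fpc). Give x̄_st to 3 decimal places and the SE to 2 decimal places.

x̄_st ≈ 80.809, SE ≈ 1.27

x̄_st = Σ W_h x̄_h = (300·48.17 + 1425·143.83 + 1375·19.01 + 100·130.40)/3200 = 80.80859
V̂(x̄_st) = Σ W_h² s_h²/n_h, with W_h = N_h/N and N = 3200:
  stratum Region I: (300/3200)²·12.46²/12 = 0.11371
  stratum Region II: (1425/3200)²·41.92²/253 = 1.37737
  stratum Region III: (1375/3200)²·7.56²/273 = 0.0386533
  stratum Region IV: (100/3200)²·47.76²/24 = 0.0928148
V̂(x̄_st) = 1.62255
SE(x̄_st) = √1.62255 = 1.27379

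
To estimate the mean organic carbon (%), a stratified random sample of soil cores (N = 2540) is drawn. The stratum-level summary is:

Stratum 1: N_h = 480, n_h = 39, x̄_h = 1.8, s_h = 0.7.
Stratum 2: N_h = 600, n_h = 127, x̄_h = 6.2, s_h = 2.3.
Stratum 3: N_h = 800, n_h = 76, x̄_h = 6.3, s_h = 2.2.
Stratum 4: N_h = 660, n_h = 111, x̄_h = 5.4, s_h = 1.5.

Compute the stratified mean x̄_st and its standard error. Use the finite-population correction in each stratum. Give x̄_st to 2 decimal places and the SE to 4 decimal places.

x̄_st ≈ 5.19, SE ≈ 0.0954

x̄_st = Σ W_h x̄_h = (480·1.8 + 600·6.2 + 800·6.3 + 660·5.4)/2540 = 5.19213
V̂(x̄_st) = Σ W_h² (1 − n_h/N_h) s_h²/n_h, with W_h = N_h/N and N = 2540:
  stratum 1: (480/2540)²·(1 − 39/480)·0.7²/39 = 0.000412234
  stratum 2: (600/2540)²·(1 − 127/600)·2.3²/127 = 0.0018323
  stratum 3: (800/2540)²·(1 − 76/800)·2.2²/76 = 0.00571733
  stratum 4: (660/2540)²·(1 − 111/660)·1.5²/111 = 0.00113844
V̂(x̄_st) = 0.0091003
SE(x̄_st) = √0.0091003 = 0.0953955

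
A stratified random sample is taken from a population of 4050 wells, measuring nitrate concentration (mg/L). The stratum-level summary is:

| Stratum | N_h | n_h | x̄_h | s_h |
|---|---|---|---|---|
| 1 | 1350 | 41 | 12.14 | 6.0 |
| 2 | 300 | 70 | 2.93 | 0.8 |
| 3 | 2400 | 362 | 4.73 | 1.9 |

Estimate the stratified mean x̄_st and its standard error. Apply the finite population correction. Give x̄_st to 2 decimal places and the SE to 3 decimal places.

x̄_st = Σ W_h x̄_h = (1350·12.14 + 300·2.93 + 2400·4.73)/4050 = 7.06667
V̂(x̄_st) = Σ W_h² (1 − n_h/N_h) s_h²/n_h, with W_h = N_h/N and N = 4050:
  stratum 1: (1350/4050)²·(1 − 41/1350)·6.0²/41 = 0.094598
  stratum 2: (300/4050)²·(1 − 70/300)·0.8²/70 = 3.8461e-05
  stratum 3: (2400/4050)²·(1 − 362/2400)·1.9²/362 = 0.00297375
V̂(x̄_st) = 0.0976102
SE(x̄_st) = √0.0976102 = 0.312426

x̄_st ≈ 7.07, SE ≈ 0.312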